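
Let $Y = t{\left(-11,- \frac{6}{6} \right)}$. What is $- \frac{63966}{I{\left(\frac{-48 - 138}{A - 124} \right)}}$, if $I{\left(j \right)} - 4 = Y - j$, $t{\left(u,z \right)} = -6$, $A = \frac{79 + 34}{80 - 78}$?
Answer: $\frac{1439235}{107} \approx 13451.0$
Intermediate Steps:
$A = \frac{113}{2} \approx 56.5$
$Y = -6$
$I{\left(j \right)} = -2 - j$ ($I{\left(j \right)} = 4 - \left(6 + j\right) = -2 - j$)
$- \frac{63966}{I{\left(\frac{-48 - 138}{A - 124} \right)}} = - \frac{63966}{-2 - \frac{-48 - 138}{\frac{113}{2} - 124}} = - \frac{63966}{-2 - - \frac{186}{- \frac{135}{2}}} = - \frac{63966}{-2 - \left(-186\right) \left(- \frac{2}{135}\right)} = - \frac{63966}{-2 - \frac{124}{45}} = - \frac{63966}{- \frac{214}{45}} = \left(-63966\right) \left(- \frac{45}{214}\right) = \frac{1439235}{107}$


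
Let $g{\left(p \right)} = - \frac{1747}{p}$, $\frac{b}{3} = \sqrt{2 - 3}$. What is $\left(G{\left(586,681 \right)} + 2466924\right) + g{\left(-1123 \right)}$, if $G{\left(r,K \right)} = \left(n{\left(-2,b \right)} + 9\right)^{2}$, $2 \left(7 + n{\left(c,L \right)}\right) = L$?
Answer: $\frac{11081437457}{4492} + 6 i \approx 2.4669 \cdot 10^{6} + 6.0 i$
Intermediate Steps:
$b = 3 i$ ($b = 3 \sqrt{2 - 3} = 3 \sqrt{-1} = 3 i \approx 3.0 i$)
$n{\left(c,L \right)} = -7 + \frac{L}{2}$
$G{\left(r,K \right)} = \left(2 + \frac{3 i}{2}\right)^{2}$ ($G{\left(r,K \right)} = \left(\left(-7 + \frac{3 i}{2}\right) + 9\right)^{2} = \left(2 + \frac{3 i}{2}\right)^{2}$)
$\left(G{\left(586,681 \right)} + 2466924\right) + g{\left(-1123 \right)} = \left(\left(\frac{7}{4} + 6 i\right) + 2466924\right) - \frac{1747}{-1123} = \left(\frac{9867703}{4} + 6 i\right) - - \frac{1747}{1123} = \left(\frac{9867703}{4} + 6 i\right) + \frac{1747}{1123} = \frac{11081437457}{4492} + 6 i$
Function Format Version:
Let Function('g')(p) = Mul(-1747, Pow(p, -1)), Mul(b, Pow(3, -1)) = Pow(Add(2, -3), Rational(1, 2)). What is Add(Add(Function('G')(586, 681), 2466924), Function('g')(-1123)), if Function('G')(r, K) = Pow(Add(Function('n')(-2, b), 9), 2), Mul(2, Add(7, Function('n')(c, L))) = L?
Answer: Add(Rational(11081437457, 4492), Mul(6, I)) ≈ Add(2.4669e+6, Mul(6.0000, I))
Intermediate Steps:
b = Mul(3, I) (b = Mul(3, Pow(Add(2, -3), Rational(1, 2))) = Mul(3, Pow(-1, Rational(1, 2))) = Mul(3, I) ≈ Mul(3.0000, I))
Function('n')(c, L) = Add(-7, Mul(Rational(1, 2), L))
Function('G')(r, K) = Pow(Add(2, Mul(Rational(3, 2), I)), 2) (Function('G')(r, K) = Pow(Add(Add(-7, Mul(Rational(1, 2), Mul(3, I))), 9), 2) = Pow(Add(Add(-7, Mul(Rational(3, 2), I)), 9), 2) = Pow(Add(2, Mul(Rational(3, 2), I)), 2))
Add(Add(Function('G')(586, 681), 2466924), Function('g')(-1123)) = Add(Add(Add(Rational(7, 4), Mul(6, I)), 2466924), Mul(-1747, Pow(-1123, -1))) = Add(Add(Rational(9867703, 4), Mul(6, I)), Mul(-1747, Rational(-1, 1123))) = Add(Add(Rational(9867703, 4), Mul(6, I)), Rational(1747, 1123)) = Add(Rational(11081437457, 4492), Mul(6, I))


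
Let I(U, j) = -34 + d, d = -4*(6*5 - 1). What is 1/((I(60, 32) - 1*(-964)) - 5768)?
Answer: -1/4954 ≈ -0.00020186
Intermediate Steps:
d = -116 (d = -4*(30 - 1) = -4*29 = -116)
I(U, j) = -150 (I(U, j) = -34 - 116 = -150)
1/((I(60, 32) - 1*(-964)) - 5768) = 1/((-150 - 1*(-964)) - 5768) = 1/((-150 + 964) - 5768) = 1/(814 - 5768) = 1/(-4954) = -1/4954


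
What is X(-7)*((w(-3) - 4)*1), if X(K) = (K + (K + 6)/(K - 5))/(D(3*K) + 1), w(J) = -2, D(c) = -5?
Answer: -83/8 ≈ -10.375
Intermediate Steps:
X(K) = -K/4 - (6 + K)/(4*(-5 + K)) (X(K) = (K + (K + 6)/(K - 5))/(-5 + 1) = (K + (6 + K)/(-5 + K))/(-4) = (K + (6 + K)/(-5 + K))*(-¼) = -K/4 - (6 + K)/(4*(-5 + K)))
X(-7)*((w(-3) - 4)*1) = ((6 + (-7)² - 4*(-7))/(4*(5 - 1*(-7))))*((-2 - 4)*1) = ((6 + 49 + 28)/(4*(5 + 7)))*(-6*1) = ((¼)*83/12)*(-6) = ((¼)*(1/12)*83)*(-6) = (83/48)*(-6) = -83/8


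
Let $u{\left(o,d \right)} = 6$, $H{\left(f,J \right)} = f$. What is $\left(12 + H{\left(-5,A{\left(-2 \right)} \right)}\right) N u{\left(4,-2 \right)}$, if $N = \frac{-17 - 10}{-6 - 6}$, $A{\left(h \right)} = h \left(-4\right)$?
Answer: $\frac{189}{2} \approx 94.5$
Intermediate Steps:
$A{\left(h \right)} = - 4 h$
$N = \frac{9}{4}$ ($N = - \frac{27}{-12} = \left(-27\right) \left(- \frac{1}{12}\right) = \frac{9}{4} \approx 2.25$)
$\left(12 + H{\left(-5,A{\left(-2 \right)} \right)}\right) N u{\left(4,-2 \right)} = \left(12 - 5\right) \frac{9}{4} \cdot 6 = 7 \cdot \frac{9}{4} \cdot 6 = \frac{63}{4} \cdot 6 = \frac{189}{2}$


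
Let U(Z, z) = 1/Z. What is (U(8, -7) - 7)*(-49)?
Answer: 2695/8 ≈ 336.88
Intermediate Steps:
(U(8, -7) - 7)*(-49) = (1/8 - 7)*(-49) = (⅛ - 7)*(-49) = -55/8*(-49) = 2695/8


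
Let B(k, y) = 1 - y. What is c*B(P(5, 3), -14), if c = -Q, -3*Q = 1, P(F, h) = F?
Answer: 5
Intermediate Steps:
Q = -1/3 (Q = -1/3*1 = -1/3 ≈ -0.33333)
c = 1/3 (c = -1*(-1/3) = 1/3 ≈ 0.33333)
c*B(P(5, 3), -14) = (1 - 1*(-14))/3 = (1 + 14)/3 = (1/3)*15 = 5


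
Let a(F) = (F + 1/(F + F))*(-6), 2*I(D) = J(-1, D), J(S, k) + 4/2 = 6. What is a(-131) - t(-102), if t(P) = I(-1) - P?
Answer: 89345/131 ≈ 682.02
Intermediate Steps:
J(S, k) = 4 (J(S, k) = -2 + 6 = 4)
I(D) = 2 (I(D) = (½)*4 = 2)
a(F) = -6*F - 3/F (a(F) = (F + 1/(2*F))*(-6) = -6*F - 3/F)
t(P) = 2 - P
a(-131) - t(-102) = (-6*(-131) - 3/(-131)) - (2 - 1*(-102)) = (786 - 3*(-1/131)) - (2 + 102) = (786 + 3/131) - 1*104 = 102969/131 - 104 = 89345/131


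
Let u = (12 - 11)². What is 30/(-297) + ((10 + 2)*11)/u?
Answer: 13058/99 ≈ 131.90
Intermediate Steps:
u = 1 (u = 1² = 1)
30/(-297) + ((10 + 2)*11)/u = 30/(-297) + ((10 + 2)*11)/1 = 30*(-1/297) + (12*11)*1 = -10/99 + 132*1 = -10/99 + 132 = 13058/99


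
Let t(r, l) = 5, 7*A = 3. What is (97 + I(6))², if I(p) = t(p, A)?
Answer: 10404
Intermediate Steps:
A = 3/7 (A = (⅐)*3 = 3/7 ≈ 0.42857)
I(p) = 5
(97 + I(6))² = (97 + 5)² = 102² = 10404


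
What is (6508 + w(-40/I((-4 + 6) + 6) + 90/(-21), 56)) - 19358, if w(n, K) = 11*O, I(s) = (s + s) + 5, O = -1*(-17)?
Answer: -12663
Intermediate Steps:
O = 17
I(s) = 5 + 2*s (I(s) = 2*s + 5 = 5 + 2*s)
w(n, K) = 187 (w(n, K) = 11*17 = 187)
(6508 + w(-40/I((-4 + 6) + 6) + 90/(-21), 56)) - 19358 = (6508 + 187) - 19358 = 6695 - 19358 = -12663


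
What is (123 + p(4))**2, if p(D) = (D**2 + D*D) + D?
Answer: 25281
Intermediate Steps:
p(D) = D + 2*D**2 (p(D) = (D**2 + D**2) + D = 2*D**2 + D = D + 2*D**2)
(123 + p(4))**2 = (123 + 4*(1 + 2*4))**2 = (123 + 4*(1 + 8))**2 = (123 + 4*9)**2 = (123 + 36)**2 = 159**2 = 25281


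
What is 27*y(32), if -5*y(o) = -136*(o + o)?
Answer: 235008/5 ≈ 47002.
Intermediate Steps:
y(o) = 272*o/5 (y(o) = -(-136)*(o + o)/5 = -(-136)*2*o/5 = -(-272)*o/5 = 272*o/5)
27*y(32) = 27*((272/5)*32) = 27*(8704/5) = 235008/5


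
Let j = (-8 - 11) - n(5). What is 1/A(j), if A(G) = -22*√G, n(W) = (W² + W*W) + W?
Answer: I*√74/1628 ≈ 0.005284*I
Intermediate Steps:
n(W) = W + 2*W² (n(W) = (W² + W²) + W = 2*W² + W = W + 2*W²)
j = -74 (j = (-8 - 11) - 5*(1 + 2*5) = -19 - 5*(1 + 10) = -19 - 5*11 = -19 - 1*55 = -19 - 55 = -74)
1/A(j) = 1/(-22*I*√74) = I*√74/1628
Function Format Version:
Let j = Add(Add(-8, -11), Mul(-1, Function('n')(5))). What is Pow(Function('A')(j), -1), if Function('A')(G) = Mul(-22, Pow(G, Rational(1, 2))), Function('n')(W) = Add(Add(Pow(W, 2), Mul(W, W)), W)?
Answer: Mul(Rational(1, 1628), I, Pow(74, Rational(1, 2))) ≈ Mul(0.0052840, I)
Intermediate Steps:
Function('n')(W) = Add(W, Mul(2, Pow(W, 2))) (Function('n')(W) = Add(Add(Pow(W, 2), Pow(W, 2)), W) = Add(Mul(2, Pow(W, 2)), W) = Add(W, Mul(2, Pow(W, 2))))
j = -74 (j = Add(Add(-8, -11), Mul(-1, Mul(5, Add(1, Mul(2, 5))))) = Add(-19, Mul(-1, Mul(5, Add(1, 10)))) = Add(-19, Mul(-1, Mul(5, 11))) = Add(-19, Mul(-1, 55)) = Add(-19, -55) = -74)
Pow(Function('A')(j), -1) = Pow(Mul(-22, Pow(-74, Rational(1, 2))), -1) = Pow(Mul(-22, Mul(I, Pow(74, Rational(1, 2)))), -1) = Pow(Mul(-22, I, Pow(74, Rational(1, 2))), -1) = Mul(Rational(1, 1628), I, Pow(74, Rational(1, 2)))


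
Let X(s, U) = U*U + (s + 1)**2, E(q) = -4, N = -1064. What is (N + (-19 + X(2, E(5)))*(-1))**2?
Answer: 1144900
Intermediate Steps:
X(s, U) = U**2 + (1 + s)**2
(N + (-19 + X(2, E(5)))*(-1))**2 = (-1064 + (-19 + ((-4)**2 + (1 + 2)**2))*(-1))**2 = (-1064 + (-19 + (16 + 3**2))*(-1))**2 = (-1064 + (-19 + (16 + 9))*(-1))**2 = (-1064 + (-19 + 25)*(-1))**2 = (-1064 + 6*(-1))**2 = (-1064 - 6)**2 = (-1070)**2 = 1144900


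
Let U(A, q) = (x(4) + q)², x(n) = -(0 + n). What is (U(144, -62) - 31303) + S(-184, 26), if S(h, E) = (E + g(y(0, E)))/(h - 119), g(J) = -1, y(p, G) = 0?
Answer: -8164966/303 ≈ -26947.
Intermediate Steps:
x(n) = -n
S(h, E) = (-1 + E)/(-119 + h) (S(h, E) = (E - 1)/(h - 119) = (-1 + E)/(-119 + h))
U(A, q) = (-4 + q)² (U(A, q) = (-1*4 + q)² = (-4 + q)²)
(U(144, -62) - 31303) + S(-184, 26) = ((-4 - 62)² - 31303) + (-1 + 26)/(-119 - 184) = ((-66)² - 31303) + 25/(-303) = (4356 - 31303) - 1/303*25 = -26947 - 25/303 = -8164966/303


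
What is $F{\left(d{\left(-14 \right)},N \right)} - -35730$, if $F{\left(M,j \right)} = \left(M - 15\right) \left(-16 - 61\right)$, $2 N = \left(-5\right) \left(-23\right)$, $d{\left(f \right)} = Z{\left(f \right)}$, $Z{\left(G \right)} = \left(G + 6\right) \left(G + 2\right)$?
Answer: $29493$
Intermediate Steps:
$Z{\left(G \right)} = \left(2 + G\right) \left(6 + G\right)$ ($Z{\left(G \right)} = \left(6 + G\right) \left(2 + G\right) = \left(2 + G\right) \left(6 + G\right)$)
$d{\left(f \right)} = 12 + f^{2} + 8 f$
$N = \frac{115}{2}$ ($N = \frac{\left(-5\right) \left(-23\right)}{2} = \frac{1}{2} \cdot 115 = \frac{115}{2} \approx 57.5$)
$F{\left(M,j \right)} = 1155 - 77 M$ ($F{\left(M,j \right)} = \left(-15 + M\right) \left(-77\right) = 1155 - 77 M$)
$F{\left(d{\left(-14 \right)},N \right)} - -35730 = \left(1155 - 77 \left(12 + \left(-14\right)^{2} + 8 \left(-14\right)\right)\right) - -35730 = \left(1155 - 77 \left(12 + 196 - 112\right)\right) + 35730 = \left(1155 - 7392\right) + 35730 = -6237 + 35730 = 29493$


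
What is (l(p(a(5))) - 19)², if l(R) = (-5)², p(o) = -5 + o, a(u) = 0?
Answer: 36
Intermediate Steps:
l(R) = 25
(l(p(a(5))) - 19)² = (25 - 19)² = 6² = 36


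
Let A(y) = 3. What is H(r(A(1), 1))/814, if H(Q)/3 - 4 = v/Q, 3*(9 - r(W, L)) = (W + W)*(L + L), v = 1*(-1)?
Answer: 57/4070 ≈ 0.014005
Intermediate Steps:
v = -1
r(W, L) = 9 - 4*L*W/3 (r(W, L) = 9 - (W + W)*(L + L)/3 = 9 - 2*W*2*L/3 = 9 - 4*L*W/3)
H(Q) = 12 - 3/Q (H(Q) = 12 + 3*(-1/Q) = 12 - 3/Q)
H(r(A(1), 1))/814 = (12 - 3/(9 - 4/3*1*3))/814 = (12 - 3/(9 - 4))*(1/814) = (12 - 3/5)*(1/814) = (12 - 3*⅕)*(1/814) = (12 - ⅗)*(1/814) = (57/5)*(1/814) = 57/4070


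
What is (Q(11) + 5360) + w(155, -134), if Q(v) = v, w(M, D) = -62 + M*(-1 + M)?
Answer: 29179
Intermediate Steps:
(Q(11) + 5360) + w(155, -134) = (11 + 5360) + (-62 + 155**2 - 1*155) = 5371 + (-62 + 24025 - 155) = 5371 + 23808 = 29179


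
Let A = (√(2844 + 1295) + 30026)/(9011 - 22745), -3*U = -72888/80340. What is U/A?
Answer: -119275162296/862274430745 + 3972396*√4139/862274430745 ≈ -0.13803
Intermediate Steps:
U = 6074/20085 (U = -(-24296)/80340 = -⅓*(-6074/6695) = 6074/20085 ≈ 0.30241)
A = -15013/6867 - √4139/13734 (A = (√4139 + 30026)/(-13734) = (30026 + √4139)*(-1/13734) = -15013/6867 - √4139/13734 ≈ -2.1909)
U/A = 6074/(20085*(-15013/6867 - √4139/13734))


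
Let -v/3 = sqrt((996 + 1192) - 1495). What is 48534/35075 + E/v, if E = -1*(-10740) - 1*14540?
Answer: 48534/35075 + 3800*sqrt(77)/693 ≈ 49.500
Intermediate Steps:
E = -3800 (E = 10740 - 14540 = -3800)
v = -9*sqrt(77) (v = -3*sqrt((996 + 1192) - 1495) = -3*sqrt(2188 - 1495) = -9*sqrt(77) ≈ -78.975)
48534/35075 + E/v = 48534/35075 - 3800*(-sqrt(77)/693) = 48534*(1/35075) - (-3800)*sqrt(77)/693 = 48534/35075 + 3800*sqrt(77)/693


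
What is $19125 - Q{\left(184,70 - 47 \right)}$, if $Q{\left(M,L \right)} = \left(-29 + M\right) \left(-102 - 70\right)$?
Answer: $45785$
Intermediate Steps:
$Q{\left(M,L \right)} = 4988 - 172 M$ ($Q{\left(M,L \right)} = \left(-29 + M\right) \left(-172\right) = 4988 - 172 M$)
$19125 - Q{\left(184,70 - 47 \right)} = 19125 - \left(4988 - 31648\right) = 19125 - -26660 = 19125 + 26660 = 45785$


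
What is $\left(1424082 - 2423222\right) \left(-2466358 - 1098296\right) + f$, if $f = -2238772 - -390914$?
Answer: $3561586549702$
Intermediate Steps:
$f = -1847858$ ($f = -2238772 + 390914 = -1847858$)
$\left(1424082 - 2423222\right) \left(-2466358 - 1098296\right) + f = \left(1424082 - 2423222\right) \left(-2466358 - 1098296\right) - 1847858 = \left(-999140\right) \left(-3564654\right) - 1847858 = 3561588397560 - 1847858 = 3561586549702$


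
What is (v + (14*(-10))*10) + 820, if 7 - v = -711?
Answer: 138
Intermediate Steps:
v = 718 (v = 7 - 1*(-711) = 7 + 711 = 718)
(v + (14*(-10))*10) + 820 = (718 + (14*(-10))*10) + 820 = (718 - 140*10) + 820 = (718 - 1400) + 820 = -682 + 820 = 138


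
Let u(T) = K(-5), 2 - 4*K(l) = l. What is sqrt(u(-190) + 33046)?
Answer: sqrt(132191)/2 ≈ 181.79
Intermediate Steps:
K(l) = 1/2 - l/4
u(T) = 7/4 (u(T) = 1/2 - 1/4*(-5) = 1/2 + 5/4 = 7/4)
sqrt(u(-190) + 33046) = sqrt(7/4 + 33046) = sqrt(132191/4) = sqrt(132191)/2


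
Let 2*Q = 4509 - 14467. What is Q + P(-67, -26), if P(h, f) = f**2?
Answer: -4303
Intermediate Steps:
Q = -4979 (Q = (4509 - 14467)/2 = (1/2)*(-9958) = -4979)
Q + P(-67, -26) = -4979 + (-26)**2 = -4979 + 676 = -4303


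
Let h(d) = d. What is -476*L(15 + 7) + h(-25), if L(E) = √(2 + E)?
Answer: -25 - 952*√6 ≈ -2356.9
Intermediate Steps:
-476*L(15 + 7) + h(-25) = -476*√(2 + (15 + 7)) - 25 = -476*√(2 + 22) - 25 = -952*√6 - 25 = -25 - 952*√6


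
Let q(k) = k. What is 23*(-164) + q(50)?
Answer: -3722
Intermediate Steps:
23*(-164) + q(50) = 23*(-164) + 50 = -3772 + 50 = -3722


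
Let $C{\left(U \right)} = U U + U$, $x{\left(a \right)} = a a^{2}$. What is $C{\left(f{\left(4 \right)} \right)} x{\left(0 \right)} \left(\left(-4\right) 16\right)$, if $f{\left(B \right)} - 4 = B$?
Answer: $0$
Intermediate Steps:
$x{\left(a \right)} = a^{3}$
$f{\left(B \right)} = 4 + B$
$C{\left(U \right)} = U + U^{2}$ ($C{\left(U \right)} = U^{2} + U = U + U^{2}$)
$C{\left(f{\left(4 \right)} \right)} x{\left(0 \right)} \left(\left(-4\right) 16\right) = \left(4 + 4\right) \left(1 + \left(4 + 4\right)\right) 0^{3} \left(\left(-4\right) 16\right) = 8 \left(1 + 8\right) 0 \left(-64\right) = 8 \cdot 9 \cdot 0 \left(-64\right) = 72 \cdot 0 \left(-64\right) = 0 \left(-64\right) = 0$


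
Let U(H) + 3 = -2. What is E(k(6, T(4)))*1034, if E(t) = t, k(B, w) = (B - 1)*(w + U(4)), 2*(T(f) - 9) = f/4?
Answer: 23265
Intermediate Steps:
U(H) = -5 (U(H) = -3 - 2 = -5)
T(f) = 9 + f/8 (T(f) = 9 + (f/4)/2 = 9 + f/8)
k(B, w) = (-1 + B)*(-5 + w) (k(B, w) = (B - 1)*(w - 5) = (-1 + B)*(-5 + w))
E(k(6, T(4)))*1034 = (5 - (9 + (1/8)*4) - 5*6 + 6*(9 + (1/8)*4))*1034 = (5 - (9 + 1/2) - 30 + 6*(9 + 1/2))*1034 = (5 - 1*19/2 - 30 + 6*(19/2))*1034 = (5 - 19/2 - 30 + 57)*1034 = (45/2)*1034 = 23265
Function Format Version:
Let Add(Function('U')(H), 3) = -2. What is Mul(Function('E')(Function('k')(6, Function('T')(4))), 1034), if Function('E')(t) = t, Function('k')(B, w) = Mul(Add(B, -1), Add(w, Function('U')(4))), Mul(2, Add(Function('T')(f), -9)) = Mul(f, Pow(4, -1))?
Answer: 23265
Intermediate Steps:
Function('U')(H) = -5 (Function('U')(H) = Add(-3, -2) = -5)
Function('T')(f) = Add(9, Mul(Rational(1, 8), f)) (Function('T')(f) = Add(9, Mul(Rational(1, 2), Mul(f, Pow(4, -1)))) = Add(9, Mul(Rational(1, 2), Mul(f, Rational(1, 4)))) = Add(9, Mul(Rational(1, 2), Mul(Rational(1, 4), f))) = Add(9, Mul(Rational(1, 8), f)))
Function('k')(B, w) = Mul(Add(-1, B), Add(-5, w)) (Function('k')(B, w) = Mul(Add(B, -1), Add(w, -5)) = Mul(Add(-1, B), Add(-5, w)))
Mul(Function('E')(Function('k')(6, Function('T')(4))), 1034) = Mul(Add(5, Mul(-1, Add(9, Mul(Rational(1, 8), 4))), Mul(-5, 6), Mul(6, Add(9, Mul(Rational(1, 8), 4)))), 1034) = Mul(Add(5, Mul(-1, Add(9, Rational(1, 2))), -30, Mul(6, Add(9, Rational(1, 2)))), 1034) = Mul(Add(5, Mul(-1, Rational(19, 2)), -30, Mul(6, Rational(19, 2))), 1034) = Mul(Add(5, Rational(-19, 2), -30, 57), 1034) = Mul(Rational(45, 2), 1034) = 23265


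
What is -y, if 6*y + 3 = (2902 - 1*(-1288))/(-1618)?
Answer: 2261/2427 ≈ 0.93160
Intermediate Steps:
y = -2261/2427 (y = -½ + ((2902 - 1*(-1288))/(-1618))/6 = -½ + ((2902 + 1288)*(-1/1618))/6 = -½ + (4190*(-1/1618))/6 = -½ + (⅙)*(-2095/809) = -½ - 2095/4854 = -2261/2427 ≈ -0.93160)
-y = -1*(-2261/2427) = 2261/2427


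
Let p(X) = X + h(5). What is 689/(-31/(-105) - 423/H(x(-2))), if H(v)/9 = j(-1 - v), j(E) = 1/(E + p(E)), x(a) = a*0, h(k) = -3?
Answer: 72345/24706 ≈ 2.9282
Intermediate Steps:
p(X) = -3 + X (p(X) = X - 3 = -3 + X)
x(a) = 0
j(E) = 1/(-3 + 2*E) (j(E) = 1/(E + (-3 + E)) = 1/(-3 + 2*E))
H(v) = 9/(-5 - 2*v) (H(v) = 9/(-3 + 2*(-1 - v)) = 9/(-3 + (-2 - 2*v)) = 9/(-5 - 2*v))
689/(-31/(-105) - 423/H(x(-2))) = 689/(-31/(-105) - 423/((-9/(5 + 2*0)))) = 689/(-31*(-1/105) - 423/((-9/(5 + 0)))) = 689/(31/105 - 423/((-9/5))) = 689/(31/105 - 423/((-9*⅕))) = 689/(31/105 - 423/(-9/5)) = 689/(31/105 - 423*(-5/9)) = 689/(31/105 + 235) = 689/(24706/105) = 689*(105/24706) = 72345/24706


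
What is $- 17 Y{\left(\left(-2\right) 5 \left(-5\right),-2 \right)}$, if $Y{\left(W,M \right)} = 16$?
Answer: $-272$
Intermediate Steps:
$- 17 Y{\left(\left(-2\right) 5 \left(-5\right),-2 \right)} = \left(-17\right) 16 = -272$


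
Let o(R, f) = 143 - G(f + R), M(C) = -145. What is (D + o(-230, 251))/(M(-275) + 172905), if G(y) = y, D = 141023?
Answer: 28229/34552 ≈ 0.81700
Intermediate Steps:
o(R, f) = 143 - R - f (o(R, f) = 143 - (f + R) = 143 - (R + f) = 143 + (-R - f) = 143 - R - f)
(D + o(-230, 251))/(M(-275) + 172905) = (141023 + (143 - 1*(-230) - 1*251))/(-145 + 172905) = (141023 + (143 + 230 - 251))/172760 = (141023 + 122)*(1/172760) = 141145*(1/172760) = 28229/34552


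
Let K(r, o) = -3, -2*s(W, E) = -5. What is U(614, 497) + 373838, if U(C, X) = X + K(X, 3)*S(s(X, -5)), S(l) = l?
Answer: 748655/2 ≈ 3.7433e+5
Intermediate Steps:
s(W, E) = 5/2 (s(W, E) = -½*(-5) = 5/2)
U(C, X) = -15/2 + X (U(C, X) = X - 3*5/2 = X - 15/2 = -15/2 + X)
U(614, 497) + 373838 = (-15/2 + 497) + 373838 = 979/2 + 373838 = 748655/2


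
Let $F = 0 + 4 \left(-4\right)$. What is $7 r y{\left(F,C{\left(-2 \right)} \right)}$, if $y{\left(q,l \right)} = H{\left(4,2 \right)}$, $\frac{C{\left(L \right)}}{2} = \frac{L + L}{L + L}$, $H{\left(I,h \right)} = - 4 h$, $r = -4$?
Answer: $224$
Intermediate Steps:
$F = -16$ ($F = 0 - 16 = -16$)
$C{\left(L \right)} = 2$ ($C{\left(L \right)} = 2 \frac{L + L}{L + L} = 2 \frac{2 L}{2 L} = 2 \cdot 2 L \frac{1}{2 L} = 2 \cdot 1 = 2$)
$y{\left(q,l \right)} = -8$ ($y{\left(q,l \right)} = \left(-4\right) 2 = -8$)
$7 r y{\left(F,C{\left(-2 \right)} \right)} = 7 \left(-4\right) \left(-8\right) = \left(-28\right) \left(-8\right) = 224$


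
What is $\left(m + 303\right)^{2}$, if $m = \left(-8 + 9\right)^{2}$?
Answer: $92416$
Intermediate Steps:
$m = 1$ ($m = 1^{2} = 1$)
$\left(m + 303\right)^{2} = \left(1 + 303\right)^{2} = 304^{2} = 92416$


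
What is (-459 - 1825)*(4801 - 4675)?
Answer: -287784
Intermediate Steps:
(-459 - 1825)*(4801 - 4675) = -2284*126 = -287784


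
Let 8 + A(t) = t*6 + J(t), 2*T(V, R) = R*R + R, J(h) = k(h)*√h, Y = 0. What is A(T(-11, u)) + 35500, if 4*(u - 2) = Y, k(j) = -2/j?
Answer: 35510 - 2*√3/3 ≈ 35509.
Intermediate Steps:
J(h) = -2/√h (J(h) = (-2/h)*√h = -2/√h)
u = 2 (u = 2 + (¼)*0 = 2 + 0 = 2)
T(V, R) = R/2 + R²/2 (T(V, R) = (R*R + R)/2 = (R² + R)/2 = (R + R²)/2 = R/2 + R²/2)
A(t) = -8 - 2/√t + 6*t (A(t) = -8 + (t*6 - 2/√t) = -8 + (6*t - 2/√t) = -8 + (-2/√t + 6*t) = -8 - 2/√t + 6*t)
A(T(-11, u)) + 35500 = (-8 - 2/√(1 + 2) + 6*((½)*2*(1 + 2))) + 35500 = (-8 - 2*√3/3 + 6*((½)*2*3)) + 35500 = (-8 - 2*√3/3 + 6*3) + 35500 = (-8 - 2*√3/3 + 18) + 35500 = (10 - 2*√3/3) + 35500 = 35510 - 2*√3/3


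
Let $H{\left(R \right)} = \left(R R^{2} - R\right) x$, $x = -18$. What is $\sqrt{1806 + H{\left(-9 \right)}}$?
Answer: $\sqrt{14766} \approx 121.52$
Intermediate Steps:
$H{\left(R \right)} = - 18 R^{3} + 18 R$ ($H{\left(R \right)} = \left(R R^{2} - R\right) \left(-18\right) = \left(R^{3} - R\right) \left(-18\right) = - 18 R^{3} + 18 R$)
$\sqrt{1806 + H{\left(-9 \right)}} = \sqrt{1806 + 18 \left(-9\right) \left(1 - \left(-9\right)^{2}\right)} = \sqrt{1806 + 18 \left(-9\right) \left(1 - 81\right)} = \sqrt{1806 + 18 \left(-9\right) \left(-80\right)} = \sqrt{1806 + 12960} = \sqrt{14766}$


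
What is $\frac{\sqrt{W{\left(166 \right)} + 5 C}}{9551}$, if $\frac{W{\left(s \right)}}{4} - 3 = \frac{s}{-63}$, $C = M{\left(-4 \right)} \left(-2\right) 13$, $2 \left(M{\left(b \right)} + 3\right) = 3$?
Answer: $\frac{\sqrt{86639}}{200571} \approx 0.0014675$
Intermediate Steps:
$M{\left(b \right)} = - \frac{3}{2}$ ($M{\left(b \right)} = -3 + \frac{1}{2} \cdot 3 = -3 + \frac{3}{2} = - \frac{3}{2}$)
$C = 39$ ($C = \left(- \frac{3}{2}\right) \left(-2\right) 13 = 3 \cdot 13 = 39$)
$W{\left(s \right)} = 12 - \frac{4 s}{63}$ ($W{\left(s \right)} = 12 + 4 \frac{s}{-63} = 12 + 4 s \left(- \frac{1}{63}\right) = 12 + 4 \left(- \frac{s}{63}\right) = 12 - \frac{4 s}{63}$)
$\frac{\sqrt{W{\left(166 \right)} + 5 C}}{9551} = \frac{\sqrt{\left(12 - \frac{664}{63}\right) + 5 \cdot 39}}{9551} = \sqrt{\left(12 - \frac{664}{63}\right) + 195} \cdot \frac{1}{9551} = \sqrt{\frac{92}{63} + 195} \cdot \frac{1}{9551} = \sqrt{\frac{12377}{63}} \cdot \frac{1}{9551} = \frac{\sqrt{86639}}{21} \cdot \frac{1}{9551} = \frac{\sqrt{86639}}{200571}$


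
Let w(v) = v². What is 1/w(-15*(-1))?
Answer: 1/225 ≈ 0.0044444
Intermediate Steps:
1/w(-15*(-1)) = 1/((-15*(-1))²) = 1/(15²) = 1/225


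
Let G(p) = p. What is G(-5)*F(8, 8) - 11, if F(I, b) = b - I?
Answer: -11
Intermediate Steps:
G(-5)*F(8, 8) - 11 = -5*(8 - 1*8) - 11 = -5*(8 - 8) - 11 = -5*0 - 11 = 0 - 11 = -11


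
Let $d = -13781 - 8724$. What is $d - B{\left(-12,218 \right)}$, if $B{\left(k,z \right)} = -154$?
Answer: $-22351$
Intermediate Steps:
$d = -22505$
$d - B{\left(-12,218 \right)} = -22505 - -154 = -22505 + 154 = -22351$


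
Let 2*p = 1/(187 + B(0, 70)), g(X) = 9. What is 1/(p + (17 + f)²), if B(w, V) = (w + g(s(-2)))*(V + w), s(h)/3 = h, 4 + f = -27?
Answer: 1634/320265 ≈ 0.0051020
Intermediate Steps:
f = -31 (f = -4 - 27 = -31)
s(h) = 3*h
B(w, V) = (9 + w)*(V + w) (B(w, V) = (w + 9)*(V + w) = (9 + w)*(V + w))
p = 1/1634 (p = 1/(2*(187 + (0² + 9*70 + 9*0 + 70*0))) = 1/(2*(187 + (0 + 630 + 0 + 0))) = 1/(2*(187 + 630)) = (½)/817 = (½)*(1/817) = 1/1634 ≈ 0.00061200)
1/(p + (17 + f)²) = 1/(1/1634 + (17 - 31)²) = 1/(1/1634 + (-14)²) = 1/(1/1634 + 196) = 1/(320265/1634) = 1634/320265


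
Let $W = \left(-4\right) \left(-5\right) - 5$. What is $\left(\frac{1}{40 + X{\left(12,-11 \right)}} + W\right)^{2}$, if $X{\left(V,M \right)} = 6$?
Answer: $\frac{477481}{2116} \approx 225.65$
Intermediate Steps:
$W = 15$ ($W = 20 - 5 = 15$)
$\left(\frac{1}{40 + X{\left(12,-11 \right)}} + W\right)^{2} = \left(\frac{1}{40 + 6} + 15\right)^{2} = \left(\frac{1}{46} + 15\right)^{2} = \left(\frac{691}{46}\right)^{2} = \frac{477481}{2116}$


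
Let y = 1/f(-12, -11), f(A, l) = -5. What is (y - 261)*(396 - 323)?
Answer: -95338/5 ≈ -19068.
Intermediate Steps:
y = -⅕ (y = 1/(-5) = -⅕ ≈ -0.20000)
(y - 261)*(396 - 323) = (-⅕ - 261)*(396 - 323) = -1306/5*73 = -95338/5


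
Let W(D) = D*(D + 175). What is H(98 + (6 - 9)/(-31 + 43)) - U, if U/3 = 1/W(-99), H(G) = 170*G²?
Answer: 8147792897/5016 ≈ 1.6244e+6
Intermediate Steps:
W(D) = D*(175 + D)
U = -1/2508 (U = 3/((-99*(175 - 99))) = 3/((-99*76)) = 3/(-7524) = 3*(-1/7524) = -1/2508 ≈ -0.00039872)
H(98 + (6 - 9)/(-31 + 43)) - U = 170*(98 + (6 - 9)/(-31 + 43))² - 1*(-1/2508) = 170*(98 - 3/12)² + 1/2508 = 170*(98 - 3*1/12)² + 1/2508 = 170*(98 - ¼)² + 1/2508 = 170*(391/4)² + 1/2508 = 170*(152881/16) + 1/2508 = 12994885/8 + 1/2508 = 8147792897/5016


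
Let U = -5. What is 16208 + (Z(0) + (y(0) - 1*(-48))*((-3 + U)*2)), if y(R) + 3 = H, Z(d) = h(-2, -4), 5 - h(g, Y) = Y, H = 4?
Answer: 15433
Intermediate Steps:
h(g, Y) = 5 - Y
Z(d) = 9 (Z(d) = 5 - 1*(-4) = 5 + 4 = 9)
y(R) = 1 (y(R) = -3 + 4 = 1)
16208 + (Z(0) + (y(0) - 1*(-48))*((-3 + U)*2)) = 16208 + (9 + (1 - 1*(-48))*((-3 - 5)*2)) = 16208 + (9 + (1 + 48)*(-8*2)) = 16208 + (9 + 49*(-16)) = 16208 + (9 - 784) = 16208 - 775 = 15433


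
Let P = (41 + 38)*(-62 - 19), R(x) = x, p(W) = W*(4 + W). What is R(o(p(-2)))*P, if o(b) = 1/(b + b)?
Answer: 6399/8 ≈ 799.88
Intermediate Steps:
o(b) = 1/(2*b)
P = -6399 (P = 79*(-81) = -6399)
R(o(p(-2)))*P = (1/(2*((-2*(4 - 2)))))*(-6399) = (1/(2*((-2*2))))*(-6399) = ((½)/(-4))*(-6399) = ((½)*(-¼))*(-6399) = -⅛*(-6399) = 6399/8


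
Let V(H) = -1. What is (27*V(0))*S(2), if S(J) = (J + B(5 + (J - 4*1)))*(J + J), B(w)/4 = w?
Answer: -1512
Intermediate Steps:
B(w) = 4*w
S(J) = 2*J*(4 + 5*J) (S(J) = (J + 4*(5 + (J - 4*1)))*(J + J) = (J + 4*(5 + (J - 4)))*(2*J) = (J + 4*(5 + (-4 + J)))*(2*J) = (J + 4*(1 + J))*(2*J) = (J + (4 + 4*J))*(2*J) = (4 + 5*J)*(2*J) = 2*J*(4 + 5*J))
(27*V(0))*S(2) = (27*(-1))*(2*2*(4 + 5*2)) = -54*2*(4 + 10) = -54*2*14 = -27*56 = -1512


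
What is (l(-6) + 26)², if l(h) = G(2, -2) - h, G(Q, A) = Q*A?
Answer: 784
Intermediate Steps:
G(Q, A) = A*Q
l(h) = -4 - h (l(h) = -2*2 - h = -4 - h)
(l(-6) + 26)² = ((-4 - 1*(-6)) + 26)² = ((-4 + 6) + 26)² = (2 + 26)² = 28² = 784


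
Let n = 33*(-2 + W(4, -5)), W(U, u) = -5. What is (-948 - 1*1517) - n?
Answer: -2234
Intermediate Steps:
n = -231 (n = 33*(-2 - 5) = 33*(-7) = -231)
(-948 - 1*1517) - n = (-948 - 1*1517) - 1*(-231) = (-948 - 1517) + 231 = -2465 + 231 = -2234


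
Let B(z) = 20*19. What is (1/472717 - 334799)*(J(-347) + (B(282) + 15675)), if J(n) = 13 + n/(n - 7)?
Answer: -450139325295383779/83670909 ≈ -5.3799e+9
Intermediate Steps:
B(z) = 380
J(n) = 13 + n/(-7 + n)
(1/472717 - 334799)*(J(-347) + (B(282) + 15675)) = (1/472717 - 334799)*(7*(-13 + 2*(-347))/(-7 - 347) + (380 + 15675)) = (1/472717 - 334799)*(7*(-13 - 694)/(-354) + 16055) = -158265178882*(7*(-1/354)*(-707) + 16055)/472717 = -158265178882*(4949/354 + 16055)/472717 = -158265178882/472717*5688419/354 = -450139325295383779/83670909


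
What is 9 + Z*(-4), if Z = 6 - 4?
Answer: 1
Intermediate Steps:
Z = 2
9 + Z*(-4) = 9 + 2*(-4) = 9 - 8 = 1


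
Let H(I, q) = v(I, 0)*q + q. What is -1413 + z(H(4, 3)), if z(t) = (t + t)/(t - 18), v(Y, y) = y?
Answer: -7067/5 ≈ -1413.4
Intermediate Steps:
H(I, q) = q (H(I, q) = 0*q + q = 0 + q = q)
z(t) = 2*t/(-18 + t) (z(t) = (2*t)/(-18 + t) = 2*t/(-18 + t))
-1413 + z(H(4, 3)) = -1413 + 2*3/(-18 + 3) = -1413 + 2*3/(-15) = -1413 + 2*3*(-1/15) = -1413 - ⅖ = -7067/5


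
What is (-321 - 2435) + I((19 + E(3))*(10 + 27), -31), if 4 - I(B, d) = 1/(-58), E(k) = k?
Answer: -159615/58 ≈ -2752.0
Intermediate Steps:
I(B, d) = 233/58 (I(B, d) = 4 - 1/(-58) = 4 - 1*(-1/58) = 4 + 1/58 = 233/58)
(-321 - 2435) + I((19 + E(3))*(10 + 27), -31) = (-321 - 2435) + 233/58 = -2756 + 233/58 = -159615/58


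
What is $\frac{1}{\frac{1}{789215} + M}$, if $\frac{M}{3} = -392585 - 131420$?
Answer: $- \frac{789215}{1240657818224} \approx -6.3613 \cdot 10^{-7}$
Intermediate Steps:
$M = -1572015$ ($M = 3 \left(-392585 - 131420\right) = 3 \left(-524005\right) = -1572015$)
$\frac{1}{\frac{1}{789215} + M} = \frac{1}{\frac{1}{789215} - 1572015} = \frac{1}{- \frac{1240657818224}{789215}} = - \frac{789215}{1240657818224}$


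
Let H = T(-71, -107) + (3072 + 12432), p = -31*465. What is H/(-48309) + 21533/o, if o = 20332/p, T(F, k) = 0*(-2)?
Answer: -4998447209861/327406196 ≈ -15267.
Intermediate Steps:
T(F, k) = 0
p = -14415
o = -20332/14415 (o = 20332/(-14415) = 20332*(-1/14415) = -20332/14415 ≈ -1.4105)
H = 15504 (H = 0 + (3072 + 12432) = 0 + 15504 = 15504)
H/(-48309) + 21533/o = 15504/(-48309) + 21533/(-20332/14415) = 15504*(-1/48309) + 21533*(-14415/20332) = -5168/16103 - 310398195/20332 = -4998447209861/327406196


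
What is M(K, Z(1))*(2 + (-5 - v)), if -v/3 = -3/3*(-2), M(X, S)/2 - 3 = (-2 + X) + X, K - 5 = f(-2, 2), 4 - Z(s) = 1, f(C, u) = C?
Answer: 42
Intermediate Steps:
Z(s) = 3 (Z(s) = 4 - 1*1 = 4 - 1 = 3)
K = 3 (K = 5 - 2 = 3)
M(X, S) = 2 + 4*X (M(X, S) = 6 + 2*((-2 + X) + X) = 6 + 2*(-2 + 2*X) = 6 + (-4 + 4*X) = 2 + 4*X)
v = -6 (v = -3*(-3/3)*(-2) = -3*(-3*⅓)*(-2) = -(-3)*(-2) = -3*2 = -6)
M(K, Z(1))*(2 + (-5 - v)) = (2 + 4*3)*(2 + (-5 - 1*(-6))) = (2 + 12)*(2 + (-5 + 6)) = 14*(2 + 1) = 14*3 = 42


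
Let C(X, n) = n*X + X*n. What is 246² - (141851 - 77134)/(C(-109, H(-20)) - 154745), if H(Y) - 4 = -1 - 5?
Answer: 9338228161/154309 ≈ 60516.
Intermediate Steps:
H(Y) = -2 (H(Y) = 4 + (-1 - 5) = 4 - 6 = -2)
C(X, n) = 2*X*n (C(X, n) = X*n + X*n = 2*X*n)
246² - (141851 - 77134)/(C(-109, H(-20)) - 154745) = 246² - (141851 - 77134)/(2*(-109)*(-2) - 154745) = 60516 - 64717/(436 - 154745) = 60516 - 64717/(-154309) = 60516 - 64717*(-1)/154309 = 60516 - 1*(-64717/154309) = 60516 + 64717/154309 = 9338228161/154309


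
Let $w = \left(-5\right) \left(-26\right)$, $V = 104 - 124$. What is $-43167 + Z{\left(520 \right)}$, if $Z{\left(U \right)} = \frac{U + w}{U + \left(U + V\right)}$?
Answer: $- \frac{4402969}{102} \approx -43166.0$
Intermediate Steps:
$V = -20$ ($V = 104 - 124 = -20$)
$w = 130$
$Z{\left(U \right)} = \frac{130 + U}{-20 + 2 U}$ ($Z{\left(U \right)} = \frac{U + 130}{U + \left(U - 20\right)} = \frac{130 + U}{U + \left(-20 + U\right)} = \frac{130 + U}{-20 + 2 U}$)
$-43167 + Z{\left(520 \right)} = -43167 + \frac{130 + 520}{2 \left(-10 + 520\right)} = -43167 + \frac{1}{2} \cdot \frac{1}{510} \cdot 650 = -43167 + \frac{65}{102} = - \frac{4402969}{102}$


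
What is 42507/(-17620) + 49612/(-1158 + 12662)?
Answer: 12036341/6334390 ≈ 1.9002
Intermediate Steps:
42507/(-17620) + 49612/(-1158 + 12662) = 42507*(-1/17620) + 49612/11504 = -42507/17620 + 49612*(1/11504) = -42507/17620 + 12403/2876 = 12036341/6334390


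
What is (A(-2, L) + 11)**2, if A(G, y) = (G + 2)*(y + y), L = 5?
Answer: 121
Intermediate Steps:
A(G, y) = 2*y*(2 + G) (A(G, y) = (2 + G)*(2*y) = 2*y*(2 + G))
(A(-2, L) + 11)**2 = (2*5*(2 - 2) + 11)**2 = (2*5*0 + 11)**2 = (0 + 11)**2 = 11**2 = 121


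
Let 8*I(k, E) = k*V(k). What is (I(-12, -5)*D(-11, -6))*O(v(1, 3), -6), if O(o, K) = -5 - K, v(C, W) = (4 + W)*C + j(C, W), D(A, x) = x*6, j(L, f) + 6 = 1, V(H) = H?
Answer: -648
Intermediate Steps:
I(k, E) = k**2/8 (I(k, E) = (k*k)/8 = k**2/8)
j(L, f) = -5 (j(L, f) = -6 + 1 = -5)
D(A, x) = 6*x
v(C, W) = -5 + C*(4 + W) (v(C, W) = (4 + W)*C - 5 = C*(4 + W) - 5 = -5 + C*(4 + W))
(I(-12, -5)*D(-11, -6))*O(v(1, 3), -6) = (((1/8)*(-12)**2)*(6*(-6)))*(-5 - 1*(-6)) = (((1/8)*144)*(-36))*(-5 + 6) = (18*(-36))*1 = -648*1 = -648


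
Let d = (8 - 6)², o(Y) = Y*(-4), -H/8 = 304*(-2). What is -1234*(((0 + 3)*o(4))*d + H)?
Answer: -5765248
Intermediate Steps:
H = 4864 (H = -2432*(-2) = -8*(-608) = 4864)
o(Y) = -4*Y
d = 4 (d = 2² = 4)
-1234*(((0 + 3)*o(4))*d + H) = -1234*(((0 + 3)*(-4*4))*4 + 4864) = -1234*((3*(-16))*4 + 4864) = -1234*(-48*4 + 4864) = -1234*(-192 + 4864) = -1234*4672 = -5765248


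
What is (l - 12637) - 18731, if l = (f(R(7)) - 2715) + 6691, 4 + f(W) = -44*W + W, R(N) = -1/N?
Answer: -191729/7 ≈ -27390.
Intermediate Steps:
f(W) = -4 - 43*W (f(W) = -4 + (-44*W + W) = -4 - 43*W)
l = 27847/7 (l = ((-4 - (-43)/7) - 2715) + 6691 = ((-4 - 43*(-⅐)) - 2715) + 6691 = ((-4 + 43/7) - 2715) + 6691 = (15/7 - 2715) + 6691 = -18990/7 + 6691 = 27847/7 ≈ 3978.1)
(l - 12637) - 18731 = (27847/7 - 12637) - 18731 = -60612/7 - 18731 = -191729/7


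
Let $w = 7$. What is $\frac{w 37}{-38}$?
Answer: $- \frac{259}{38} \approx -6.8158$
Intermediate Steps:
$\frac{w 37}{-38} = \frac{7 \cdot 37}{-38} = 259 \left(- \frac{1}{38}\right) = - \frac{259}{38}$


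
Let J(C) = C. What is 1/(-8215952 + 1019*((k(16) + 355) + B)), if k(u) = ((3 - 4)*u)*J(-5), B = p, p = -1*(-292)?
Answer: -1/7475139 ≈ -1.3378e-7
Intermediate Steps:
p = 292
B = 292
k(u) = 5*u (k(u) = ((3 - 4)*u)*(-5) = -u*(-5) = 5*u)
1/(-8215952 + 1019*((k(16) + 355) + B)) = 1/(-8215952 + 1019*((5*16 + 355) + 292)) = 1/(-8215952 + 1019*((80 + 355) + 292)) = 1/(-8215952 + 1019*(435 + 292)) = 1/(-8215952 + 1019*727) = 1/(-8215952 + 740813) = 1/(-7475139) = -1/7475139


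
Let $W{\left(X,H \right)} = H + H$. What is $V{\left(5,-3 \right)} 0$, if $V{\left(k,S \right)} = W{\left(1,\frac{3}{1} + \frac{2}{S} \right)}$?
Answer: $0$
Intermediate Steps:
$W{\left(X,H \right)} = 2 H$
$V{\left(k,S \right)} = 6 + \frac{4}{S}$ ($V{\left(k,S \right)} = 2 \left(\frac{3}{1} + \frac{2}{S}\right) = 2 \left(3 \cdot 1 + \frac{2}{S}\right) = 2 \left(3 + \frac{2}{S}\right) = 6 + \frac{4}{S}$)
$V{\left(5,-3 \right)} 0 = \left(6 + \frac{4}{-3}\right) 0 = \left(6 + 4 \left(- \frac{1}{3}\right)\right) 0 = \left(6 - \frac{4}{3}\right) 0 = \frac{14}{3} \cdot 0 = 0$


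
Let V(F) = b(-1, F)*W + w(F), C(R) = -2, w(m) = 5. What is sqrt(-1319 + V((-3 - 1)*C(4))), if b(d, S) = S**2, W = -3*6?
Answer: 3*I*sqrt(274) ≈ 49.659*I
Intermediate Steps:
W = -18
V(F) = 5 - 18*F**2 (V(F) = F**2*(-18) + 5 = -18*F**2 + 5 = 5 - 18*F**2)
sqrt(-1319 + V((-3 - 1)*C(4))) = sqrt(-1319 + (5 - 18*4*(-3 - 1)**2)) = sqrt(-1319 + (5 - 18*(-4*(-2))**2)) = sqrt(-1319 + (5 - 18*8**2)) = sqrt(-1319 + (5 - 18*64)) = sqrt(-1319 + (5 - 1152)) = sqrt(-1319 - 1147) = sqrt(-2466) = 3*I*sqrt(274)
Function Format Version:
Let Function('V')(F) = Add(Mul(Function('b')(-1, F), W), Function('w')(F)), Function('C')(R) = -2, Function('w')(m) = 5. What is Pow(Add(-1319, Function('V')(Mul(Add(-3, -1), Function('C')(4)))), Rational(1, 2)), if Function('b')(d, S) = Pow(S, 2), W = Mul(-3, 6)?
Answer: Mul(3, I, Pow(274, Rational(1, 2))) ≈ Mul(49.659, I)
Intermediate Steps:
W = -18
Function('V')(F) = Add(5, Mul(-18, Pow(F, 2))) (Function('V')(F) = Add(Mul(Pow(F, 2), -18), 5) = Add(Mul(-18, Pow(F, 2)), 5) = Add(5, Mul(-18, Pow(F, 2))))
Pow(Add(-1319, Function('V')(Mul(Add(-3, -1), Function('C')(4)))), Rational(1, 2)) = Pow(Add(-1319, Add(5, Mul(-18, Pow(Mul(Add(-3, -1), -2), 2)))), Rational(1, 2)) = Pow(Add(-1319, Add(5, Mul(-18, Pow(Mul(-4, -2), 2)))), Rational(1, 2)) = Pow(Add(-1319, Add(5, Mul(-18, Pow(8, 2)))), Rational(1, 2)) = Pow(Add(-1319, Add(5, Mul(-18, 64))), Rational(1, 2)) = Pow(Add(-1319, Add(5, -1152)), Rational(1, 2)) = Pow(Add(-1319, -1147), Rational(1, 2)) = Pow(-2466, Rational(1, 2)) = Mul(3, I, Pow(274, Rational(1, 2)))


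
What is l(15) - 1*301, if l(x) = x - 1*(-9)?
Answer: -277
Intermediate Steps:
l(x) = 9 + x (l(x) = x + 9 = 9 + x)
l(15) - 1*301 = (9 + 15) - 1*301 = 24 - 301 = -277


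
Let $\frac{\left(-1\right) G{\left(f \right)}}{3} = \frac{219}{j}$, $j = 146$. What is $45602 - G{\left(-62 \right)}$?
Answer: $\frac{91213}{2} \approx 45607.0$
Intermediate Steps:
$G{\left(f \right)} = - \frac{9}{2}$ ($G{\left(f \right)} = - 3 \cdot \frac{219}{146} = - 3 \cdot 219 \cdot \frac{1}{146} = \left(-3\right) \frac{3}{2} = - \frac{9}{2}$)
$45602 - G{\left(-62 \right)} = 45602 - - \frac{9}{2} = 45602 + \frac{9}{2} = \frac{91213}{2}$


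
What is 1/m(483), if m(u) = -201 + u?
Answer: 1/282 ≈ 0.0035461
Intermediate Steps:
1/m(483) = 1/(-201 + 483) = 1/282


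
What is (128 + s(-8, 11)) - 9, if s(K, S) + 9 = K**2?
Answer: 174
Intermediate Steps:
s(K, S) = -9 + K**2
(128 + s(-8, 11)) - 9 = (128 + (-9 + (-8)**2)) - 9 = (128 + (-9 + 64)) - 9 = (128 + 55) - 9 = 183 - 9 = 174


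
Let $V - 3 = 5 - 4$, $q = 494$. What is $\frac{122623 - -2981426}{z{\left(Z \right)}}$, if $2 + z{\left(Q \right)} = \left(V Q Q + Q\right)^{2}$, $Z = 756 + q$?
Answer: $\frac{3104049}{39078126562498} \approx 7.9432 \cdot 10^{-8}$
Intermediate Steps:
$V = 4$ ($V = 3 + \left(5 - 4\right) = 3 + 1 = 4$)
$Z = 1250$ ($Z = 756 + 494 = 1250$)
$z{\left(Q \right)} = -2 + \left(Q + 4 Q^{2}\right)^{2}$ ($z{\left(Q \right)} = -2 + \left(4 Q Q + Q\right)^{2} = -2 + \left(4 Q^{2} + Q\right)^{2} = -2 + \left(Q + 4 Q^{2}\right)^{2}$)
$\frac{122623 - -2981426}{z{\left(Z \right)}} = \frac{122623 - -2981426}{-2 + 1250^{2} \left(1 + 4 \cdot 1250\right)^{2}} = \frac{122623 + 2981426}{-2 + 1562500 \left(1 + 5000\right)^{2}} = \frac{3104049}{-2 + 1562500 \cdot 5001^{2}} = \frac{3104049}{-2 + 1562500 \cdot 25010001} = \frac{3104049}{-2 + 39078126562500} = \frac{3104049}{39078126562498}$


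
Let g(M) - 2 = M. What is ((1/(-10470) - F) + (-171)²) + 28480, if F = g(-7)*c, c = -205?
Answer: 593607119/10470 ≈ 56696.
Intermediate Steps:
g(M) = 2 + M
F = 1025 (F = (2 - 7)*(-205) = -5*(-205) = 1025)
((1/(-10470) - F) + (-171)²) + 28480 = ((1/(-10470) - 1*1025) + (-171)²) + 28480 = ((-1/10470 - 1025) + 29241) + 28480 = (-10731751/10470 + 29241) + 28480 = 295421519/10470 + 28480 = 593607119/10470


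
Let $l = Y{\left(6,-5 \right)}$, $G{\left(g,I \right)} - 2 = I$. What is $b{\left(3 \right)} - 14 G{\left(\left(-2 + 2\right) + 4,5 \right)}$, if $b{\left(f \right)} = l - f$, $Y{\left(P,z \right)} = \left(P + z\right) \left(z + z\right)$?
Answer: $-111$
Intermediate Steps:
$G{\left(g,I \right)} = 2 + I$
$Y{\left(P,z \right)} = 2 z \left(P + z\right)$ ($Y{\left(P,z \right)} = \left(P + z\right) 2 z = 2 z \left(P + z\right)$)
$l = -10$ ($l = 2 \left(-5\right) \left(6 - 5\right) = 2 \left(-5\right) 1 = -10$)
$b{\left(f \right)} = -10 - f$
$b{\left(3 \right)} - 14 G{\left(\left(-2 + 2\right) + 4,5 \right)} = \left(-10 - 3\right) - 14 \left(2 + 5\right) = \left(-10 - 3\right) - 98 = -13 - 98 = -111$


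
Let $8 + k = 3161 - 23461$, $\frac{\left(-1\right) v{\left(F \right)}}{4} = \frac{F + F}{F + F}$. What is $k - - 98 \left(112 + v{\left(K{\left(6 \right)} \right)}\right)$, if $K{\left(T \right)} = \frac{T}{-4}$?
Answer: $-9724$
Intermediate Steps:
$K{\left(T \right)} = - \frac{T}{4}$ ($K{\left(T \right)} = T \left(- \frac{1}{4}\right) = - \frac{T}{4}$)
$v{\left(F \right)} = -4$ ($v{\left(F \right)} = - 4 \frac{F + F}{F + F} = - 4 \frac{2 F}{2 F} = - 4 \cdot 2 F \frac{1}{2 F} = \left(-4\right) 1 = -4$)
$k = -20308$ ($k = -8 + \left(3161 - 23461\right) = -8 - 20300 = -20308$)
$k - - 98 \left(112 + v{\left(K{\left(6 \right)} \right)}\right) = -20308 - - 98 \left(112 - 4\right) = -20308 - \left(-98\right) 108 = -20308 - -10584 = -20308 + 10584 = -9724$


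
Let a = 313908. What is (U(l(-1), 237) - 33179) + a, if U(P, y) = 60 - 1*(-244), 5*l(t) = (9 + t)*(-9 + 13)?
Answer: 281033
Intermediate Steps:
l(t) = 36/5 + 4*t/5 (l(t) = ((9 + t)*(-9 + 13))/5 = ((9 + t)*4)/5 = (36 + 4*t)/5 = 36/5 + 4*t/5)
U(P, y) = 304 (U(P, y) = 60 + 244 = 304)
(U(l(-1), 237) - 33179) + a = (304 - 33179) + 313908 = -32875 + 313908 = 281033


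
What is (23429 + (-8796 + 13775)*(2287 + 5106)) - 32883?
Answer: 36800293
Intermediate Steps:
(23429 + (-8796 + 13775)*(2287 + 5106)) - 32883 = (23429 + 4979*7393) - 32883 = (23429 + 36809747) - 32883 = 36833176 - 32883 = 36800293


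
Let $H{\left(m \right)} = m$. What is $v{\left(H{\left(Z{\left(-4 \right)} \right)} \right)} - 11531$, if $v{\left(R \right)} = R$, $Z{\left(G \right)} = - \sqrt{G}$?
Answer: $-11531 - 2 i \approx -11531.0 - 2.0 i$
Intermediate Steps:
$v{\left(H{\left(Z{\left(-4 \right)} \right)} \right)} - 11531 = - \sqrt{-4} - 11531 = - 2 i - 11531 = -11531 - 2 i$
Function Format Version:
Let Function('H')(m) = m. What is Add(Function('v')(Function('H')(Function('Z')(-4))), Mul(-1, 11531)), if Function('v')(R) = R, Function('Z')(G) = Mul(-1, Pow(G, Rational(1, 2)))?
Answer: Add(-11531, Mul(-2, I)) ≈ Add(-11531., Mul(-2.0000, I))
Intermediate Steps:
Add(Function('v')(Function('H')(Function('Z')(-4))), Mul(-1, 11531)) = Add(Mul(-1, Pow(-4, Rational(1, 2))), Mul(-1, 11531)) = Add(Mul(-1, Mul(2, I)), -11531) = Add(Mul(-2, I), -11531) = Add(-11531, Mul(-2, I))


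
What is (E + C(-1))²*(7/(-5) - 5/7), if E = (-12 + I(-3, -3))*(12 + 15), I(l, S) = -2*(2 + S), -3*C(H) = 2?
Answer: -6970208/45 ≈ -1.5489e+5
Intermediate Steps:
C(H) = -⅔ (C(H) = -⅓*2 = -⅔)
I(l, S) = -4 - 2*S
E = -270 (E = (-12 + (-4 - 2*(-3)))*(12 + 15) = (-12 + (-4 + 6))*27 = (-12 + 2)*27 = -10*27 = -270)
(E + C(-1))²*(7/(-5) - 5/7) = (-270 - ⅔)²*(7/(-5) - 5/7) = (-812/3)²*(7*(-⅕) - 5*⅐) = 659344*(-7/5 - 5/7)/9 = (659344/9)*(-74/35) = -6970208/45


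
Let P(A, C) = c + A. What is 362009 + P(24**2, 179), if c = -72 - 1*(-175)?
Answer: 362688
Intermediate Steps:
c = 103 (c = -72 + 175 = 103)
P(A, C) = 103 + A
362009 + P(24**2, 179) = 362009 + (103 + 24**2) = 362009 + (103 + 576) = 362009 + 679 = 362688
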